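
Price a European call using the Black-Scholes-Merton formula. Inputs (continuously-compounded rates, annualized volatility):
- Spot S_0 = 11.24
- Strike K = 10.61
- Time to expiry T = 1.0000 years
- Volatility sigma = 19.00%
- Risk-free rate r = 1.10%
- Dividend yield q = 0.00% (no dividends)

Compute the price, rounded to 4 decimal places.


d1 = (ln(S/K) + (r - q + 0.5*sigma^2) * T) / (sigma * sqrt(T)) = 0.45648364
d2 = d1 - sigma * sqrt(T) = 0.26648364
exp(-rT) = 0.98906028; exp(-qT) = 1.00000000
C = S_0 * exp(-qT) * N(d1) - K * exp(-rT) * N(d2)
N(d1) = 0.67597888; N(d2) = 0.60506662
C = 11.2400 * 1.00000000 * 0.67597888 - 10.6100 * 0.98906028 * 0.60506662 = 1.2485

Answer: Price = 1.2485


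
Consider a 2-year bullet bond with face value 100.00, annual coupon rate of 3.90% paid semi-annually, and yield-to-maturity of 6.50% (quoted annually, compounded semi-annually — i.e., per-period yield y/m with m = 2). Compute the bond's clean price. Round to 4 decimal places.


Coupon per period c = face * coupon_rate / m = 1.950000
Periods per year m = 2; per-period yield y/m = 0.032500
Number of cashflows N = 4
Cashflows (t years, CF_t, discount factor 1/(1+y/m)^(m*t), PV):
  t = 0.5000: CF_t = 1.950000, DF = 0.968523, PV = 1.888620
  t = 1.0000: CF_t = 1.950000, DF = 0.938037, PV = 1.829172
  t = 1.5000: CF_t = 1.950000, DF = 0.908510, PV = 1.771595
  t = 2.0000: CF_t = 101.950000, DF = 0.879913, PV = 89.707135
Price P = sum_t PV_t = 95.196522

Answer: Price = 95.1965


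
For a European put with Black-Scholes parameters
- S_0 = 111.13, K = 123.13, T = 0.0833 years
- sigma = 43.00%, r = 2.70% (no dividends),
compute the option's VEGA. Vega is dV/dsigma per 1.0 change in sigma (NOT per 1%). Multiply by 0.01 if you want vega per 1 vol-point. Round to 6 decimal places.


Answer: Vega = 9.687223

Derivation:
d1 = -0.7460575964; d2 = -0.8701630757
phi(d1) = 0.3020268067; exp(-qT) = 1.0000000000; exp(-rT) = 0.9977534273
Vega = S * exp(-qT) * phi(d1) * sqrt(T) = 111.1300 * 1.0000000000 * 0.3020268067 * 0.2886173938 = 9.687223


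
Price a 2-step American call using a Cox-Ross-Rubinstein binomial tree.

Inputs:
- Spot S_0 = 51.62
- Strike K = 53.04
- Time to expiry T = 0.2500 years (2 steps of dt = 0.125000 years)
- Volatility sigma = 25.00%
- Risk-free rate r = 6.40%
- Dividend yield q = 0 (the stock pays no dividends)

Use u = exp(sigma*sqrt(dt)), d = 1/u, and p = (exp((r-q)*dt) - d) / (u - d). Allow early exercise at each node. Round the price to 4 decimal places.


Answer: Price = V(0,0) = 2.3072

Derivation:
dt = T/N = 0.125000
u = exp(sigma*sqrt(dt)) = 1.092412; d = 1/u = 0.915405
p = (exp((r-q)*dt) - d) / (u - d) = 0.523295
Discount per step: exp(-r*dt) = 0.992032
Stock lattice S(k, i) with i counting down-moves:
  k=0: S(0,0) = 51.6200
  k=1: S(1,0) = 56.3903; S(1,1) = 47.2532
  k=2: S(2,0) = 61.6015; S(2,1) = 51.6200; S(2,2) = 43.2559
Terminal payoffs V(N, i) = max(S_T - K, 0):
  V(2,0) = 8.561480; V(2,1) = 0.000000; V(2,2) = 0.000000
Backward induction: V(k, i) = exp(-r*dt) * [p * V(k+1, i) + (1-p) * V(k+1, i+1)]; then take max(V_cont, immediate exercise) for American.
  V(1,0) = exp(-r*dt) * [p*8.561480 + (1-p)*0.000000] = 4.444477; exercise = 3.350322; V(1,0) = max -> 4.444477
  V(1,1) = exp(-r*dt) * [p*0.000000 + (1-p)*0.000000] = 0.000000; exercise = 0.000000; V(1,1) = max -> 0.000000
  V(0,0) = exp(-r*dt) * [p*4.444477 + (1-p)*0.000000] = 2.307238; exercise = 0.000000; V(0,0) = max -> 2.307238


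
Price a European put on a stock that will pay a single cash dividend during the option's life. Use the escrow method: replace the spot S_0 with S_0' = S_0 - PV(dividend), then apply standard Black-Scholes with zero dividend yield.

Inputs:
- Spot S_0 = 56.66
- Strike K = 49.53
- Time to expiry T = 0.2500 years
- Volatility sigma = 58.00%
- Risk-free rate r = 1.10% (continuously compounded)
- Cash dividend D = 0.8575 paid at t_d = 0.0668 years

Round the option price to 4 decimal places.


Answer: Price = 3.3838

Derivation:
PV(D) = D * exp(-r * t_d) = 0.8575 * 0.99926547 = 0.85687014
S_0' = S_0 - PV(D) = 56.6600 - 0.85687014 = 55.80312986
d1 = (ln(S_0'/K) + (r + sigma^2/2)*T) / (sigma*sqrt(T)) = 0.56569452
d2 = d1 - sigma*sqrt(T) = 0.27569452
exp(-rT) = 0.99725378
N(-d1) = 0.28580073; N(-d2) = 0.39139135
P = K * exp(-rT) * N(-d2) - S_0' * N(-d1) = 49.5300 * 0.99725378 * 0.39139135 - 55.80312986 * 0.28580073 = 3.3838


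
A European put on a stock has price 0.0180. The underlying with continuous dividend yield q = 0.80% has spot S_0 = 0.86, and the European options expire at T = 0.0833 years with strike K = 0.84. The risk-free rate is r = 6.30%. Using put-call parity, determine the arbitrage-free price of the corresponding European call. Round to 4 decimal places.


Answer: Call price = 0.0418

Derivation:
Put-call parity: C - P = S_0 * exp(-qT) - K * exp(-rT).
S_0 * exp(-qT) = 0.8600 * 0.99933382 = 0.85942709
K * exp(-rT) = 0.8400 * 0.99476585 = 0.83560331
C = P + S*exp(-qT) - K*exp(-rT)
C = 0.0180 + 0.85942709 - 0.83560331 = 0.0418


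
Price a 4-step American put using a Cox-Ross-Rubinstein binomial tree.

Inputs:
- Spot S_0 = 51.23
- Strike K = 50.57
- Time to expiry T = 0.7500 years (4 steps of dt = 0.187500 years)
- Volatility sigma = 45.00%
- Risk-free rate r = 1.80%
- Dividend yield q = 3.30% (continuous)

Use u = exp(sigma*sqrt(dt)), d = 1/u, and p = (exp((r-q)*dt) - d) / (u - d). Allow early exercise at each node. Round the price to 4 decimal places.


Answer: Price = V(0,0) = 7.3240

Derivation:
dt = T/N = 0.187500
u = exp(sigma*sqrt(dt)) = 1.215136; d = 1/u = 0.822953
p = (exp((r-q)*dt) - d) / (u - d) = 0.444278
Discount per step: exp(-r*dt) = 0.996631
Stock lattice S(k, i) with i counting down-moves:
  k=0: S(0,0) = 51.2300
  k=1: S(1,0) = 62.2514; S(1,1) = 42.1599
  k=2: S(2,0) = 75.6439; S(2,1) = 51.2300; S(2,2) = 34.6956
  k=3: S(3,0) = 91.9176; S(3,1) = 62.2514; S(3,2) = 42.1599; S(3,3) = 28.5529
  k=4: S(4,0) = 111.6923; S(4,1) = 75.6439; S(4,2) = 51.2300; S(4,3) = 34.6956; S(4,4) = 23.4977
Terminal payoffs V(N, i) = max(K - S_T, 0):
  V(4,0) = 0.000000; V(4,1) = 0.000000; V(4,2) = 0.000000; V(4,3) = 15.874366; V(4,4) = 27.072303
Backward induction: V(k, i) = exp(-r*dt) * [p * V(k+1, i) + (1-p) * V(k+1, i+1)]; then take max(V_cont, immediate exercise) for American.
  V(3,0) = exp(-r*dt) * [p*0.000000 + (1-p)*0.000000] = 0.000000; exercise = 0.000000; V(3,0) = max -> 0.000000
  V(3,1) = exp(-r*dt) * [p*0.000000 + (1-p)*0.000000] = 0.000000; exercise = 0.000000; V(3,1) = max -> 0.000000
  V(3,2) = exp(-r*dt) * [p*0.000000 + (1-p)*15.874366] = 8.792007; exercise = 8.410098; V(3,2) = max -> 8.792007
  V(3,3) = exp(-r*dt) * [p*15.874366 + (1-p)*27.072303] = 22.022850; exercise = 22.017110; V(3,3) = max -> 22.022850
  V(2,0) = exp(-r*dt) * [p*0.000000 + (1-p)*0.000000] = 0.000000; exercise = 0.000000; V(2,0) = max -> 0.000000
  V(2,1) = exp(-r*dt) * [p*0.000000 + (1-p)*8.792007] = 4.869447; exercise = 0.000000; V(2,1) = max -> 4.869447
  V(2,2) = exp(-r*dt) * [p*8.792007 + (1-p)*22.022850] = 16.090277; exercise = 15.874366; V(2,2) = max -> 16.090277
  V(1,0) = exp(-r*dt) * [p*0.000000 + (1-p)*4.869447] = 2.696940; exercise = 0.000000; V(1,0) = max -> 2.696940
  V(1,1) = exp(-r*dt) * [p*4.869447 + (1-p)*16.090277] = 11.067689; exercise = 8.410098; V(1,1) = max -> 11.067689
  V(0,0) = exp(-r*dt) * [p*2.696940 + (1-p)*11.067689] = 7.323987; exercise = 0.000000; V(0,0) = max -> 7.323987


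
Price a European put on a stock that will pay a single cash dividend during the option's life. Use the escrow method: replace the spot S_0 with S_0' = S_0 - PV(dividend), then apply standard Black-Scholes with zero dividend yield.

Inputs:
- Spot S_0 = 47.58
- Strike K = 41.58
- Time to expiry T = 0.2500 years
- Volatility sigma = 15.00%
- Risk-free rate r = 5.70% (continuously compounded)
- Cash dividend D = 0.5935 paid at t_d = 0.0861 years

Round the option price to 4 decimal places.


PV(D) = D * exp(-r * t_d) = 0.5935 * 0.99510432 = 0.59059442
S_0' = S_0 - PV(D) = 47.5800 - 0.59059442 = 46.98940558
d1 = (ln(S_0'/K) + (r + sigma^2/2)*T) / (sigma*sqrt(T)) = 1.85820508
d2 = d1 - sigma*sqrt(T) = 1.78320508
exp(-rT) = 0.98585105
N(-d1) = 0.03156995; N(-d2) = 0.03727646
P = K * exp(-rT) * N(-d2) - S_0' * N(-d1) = 41.5800 * 0.98585105 * 0.03727646 - 46.98940558 * 0.03156995 = 0.0446

Answer: Price = 0.0446


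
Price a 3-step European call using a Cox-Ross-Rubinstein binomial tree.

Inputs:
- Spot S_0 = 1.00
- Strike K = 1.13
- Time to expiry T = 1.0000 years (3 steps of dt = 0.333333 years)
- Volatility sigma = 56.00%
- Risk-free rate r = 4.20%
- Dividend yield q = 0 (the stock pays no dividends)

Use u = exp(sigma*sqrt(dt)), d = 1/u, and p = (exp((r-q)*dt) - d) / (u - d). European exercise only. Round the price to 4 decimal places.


dt = T/N = 0.333333
u = exp(sigma*sqrt(dt)) = 1.381702; d = 1/u = 0.723745
p = (exp((r-q)*dt) - d) / (u - d) = 0.441295
Discount per step: exp(-r*dt) = 0.986098
Stock lattice S(k, i) with i counting down-moves:
  k=0: S(0,0) = 1.0000
  k=1: S(1,0) = 1.3817; S(1,1) = 0.7237
  k=2: S(2,0) = 1.9091; S(2,1) = 1.0000; S(2,2) = 0.5238
  k=3: S(3,0) = 2.6378; S(3,1) = 1.3817; S(3,2) = 0.7237; S(3,3) = 0.3791
Terminal payoffs V(N, i) = max(S_T - K, 0):
  V(3,0) = 1.507808; V(3,1) = 0.251702; V(3,2) = 0.000000; V(3,3) = 0.000000
Backward induction: V(k, i) = exp(-r*dt) * [p * V(k+1, i) + (1-p) * V(k+1, i+1)].
  V(2,0) = exp(-r*dt) * [p*1.507808 + (1-p)*0.251702] = 0.794810
  V(2,1) = exp(-r*dt) * [p*0.251702 + (1-p)*0.000000] = 0.109531
  V(2,2) = exp(-r*dt) * [p*0.000000 + (1-p)*0.000000] = 0.000000
  V(1,0) = exp(-r*dt) * [p*0.794810 + (1-p)*0.109531] = 0.406215
  V(1,1) = exp(-r*dt) * [p*0.109531 + (1-p)*0.000000] = 0.047663
  V(0,0) = exp(-r*dt) * [p*0.406215 + (1-p)*0.047663] = 0.203028

Answer: Price = V(0,0) = 0.2030


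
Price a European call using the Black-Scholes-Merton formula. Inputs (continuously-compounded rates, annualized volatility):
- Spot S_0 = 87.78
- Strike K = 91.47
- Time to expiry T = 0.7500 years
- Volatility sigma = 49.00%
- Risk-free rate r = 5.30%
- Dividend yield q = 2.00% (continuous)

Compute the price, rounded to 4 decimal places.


d1 = (ln(S/K) + (r - q + 0.5*sigma^2) * T) / (sigma * sqrt(T)) = 0.17346462
d2 = d1 - sigma * sqrt(T) = -0.25088783
exp(-rT) = 0.96102967; exp(-qT) = 0.98511194
C = S_0 * exp(-qT) * N(d1) - K * exp(-rT) * N(d2)
N(d1) = 0.56885688; N(d2) = 0.40095042
C = 87.7800 * 0.98511194 * 0.56885688 - 91.4700 * 0.96102967 * 0.40095042 = 13.9451

Answer: Price = 13.9451


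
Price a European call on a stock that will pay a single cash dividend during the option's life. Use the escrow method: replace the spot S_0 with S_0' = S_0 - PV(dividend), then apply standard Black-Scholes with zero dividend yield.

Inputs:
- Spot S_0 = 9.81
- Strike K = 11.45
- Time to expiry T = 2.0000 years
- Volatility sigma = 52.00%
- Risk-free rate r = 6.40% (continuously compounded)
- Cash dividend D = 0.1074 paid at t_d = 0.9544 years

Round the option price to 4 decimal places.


PV(D) = D * exp(-r * t_d) = 0.1074 * 0.94074647 = 0.10103617
S_0' = S_0 - PV(D) = 9.8100 - 0.10103617 = 9.70896383
d1 = (ln(S_0'/K) + (r + sigma^2/2)*T) / (sigma*sqrt(T)) = 0.31746352
d2 = d1 - sigma*sqrt(T) = -0.41792753
exp(-rT) = 0.87985338
N(d1) = 0.62455404; N(d2) = 0.33800005
C = S_0' * N(d1) - K * exp(-rT) * N(d2) = 9.70896383 * 0.62455404 - 11.4500 * 0.87985338 * 0.33800005 = 2.6587

Answer: Price = 2.6587


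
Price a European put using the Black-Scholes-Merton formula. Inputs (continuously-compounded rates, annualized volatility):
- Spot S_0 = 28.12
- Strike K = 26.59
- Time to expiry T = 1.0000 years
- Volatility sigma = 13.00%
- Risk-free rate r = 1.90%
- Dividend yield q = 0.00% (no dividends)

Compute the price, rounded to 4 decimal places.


Answer: Price = 0.6162

Derivation:
d1 = (ln(S/K) + (r - q + 0.5*sigma^2) * T) / (sigma * sqrt(T)) = 0.64150663
d2 = d1 - sigma * sqrt(T) = 0.51150663
exp(-rT) = 0.98117936; exp(-qT) = 1.00000000
P = K * exp(-rT) * N(-d2) - S_0 * exp(-qT) * N(-d1)
N(-d1) = 0.26059679; N(-d2) = 0.30449817
P = 26.5900 * 0.98117936 * 0.30449817 - 28.1200 * 1.00000000 * 0.26059679 = 0.6162


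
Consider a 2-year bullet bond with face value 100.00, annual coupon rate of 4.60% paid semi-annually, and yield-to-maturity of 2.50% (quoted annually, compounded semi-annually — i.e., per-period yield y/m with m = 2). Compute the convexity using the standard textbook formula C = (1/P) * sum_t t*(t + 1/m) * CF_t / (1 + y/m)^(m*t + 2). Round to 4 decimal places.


Coupon per period c = face * coupon_rate / m = 2.300000
Periods per year m = 2; per-period yield y/m = 0.012500
Number of cashflows N = 4
Cashflows (t years, CF_t, discount factor 1/(1+y/m)^(m*t), PV):
  t = 0.5000: CF_t = 2.300000, DF = 0.987654, PV = 2.271605
  t = 1.0000: CF_t = 2.300000, DF = 0.975461, PV = 2.243560
  t = 1.5000: CF_t = 2.300000, DF = 0.963418, PV = 2.215862
  t = 2.0000: CF_t = 102.300000, DF = 0.951524, PV = 97.340933
Price P = sum_t PV_t = 104.071961
Convexity numerator sum_t t*(t + 1/m) * CF_t / (1+y/m)^(m*t + 2):
  t = 0.5000: term = 1.107931
  t = 1.0000: term = 3.282759
  t = 1.5000: term = 6.484462
  t = 2.0000: term = 474.761449
Convexity = (1/P) * sum = 485.636601 / 104.071961 = 4.666354

Answer: Convexity = 4.6664


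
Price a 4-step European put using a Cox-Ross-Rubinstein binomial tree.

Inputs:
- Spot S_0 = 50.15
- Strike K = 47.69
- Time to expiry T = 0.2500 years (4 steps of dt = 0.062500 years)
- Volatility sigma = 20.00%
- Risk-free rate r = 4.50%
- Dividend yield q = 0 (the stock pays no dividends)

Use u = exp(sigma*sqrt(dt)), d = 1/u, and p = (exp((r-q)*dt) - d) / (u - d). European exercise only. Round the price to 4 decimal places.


dt = T/N = 0.062500
u = exp(sigma*sqrt(dt)) = 1.051271; d = 1/u = 0.951229
p = (exp((r-q)*dt) - d) / (u - d) = 0.515655
Discount per step: exp(-r*dt) = 0.997191
Stock lattice S(k, i) with i counting down-moves:
  k=0: S(0,0) = 50.1500
  k=1: S(1,0) = 52.7212; S(1,1) = 47.7042
  k=2: S(2,0) = 55.4243; S(2,1) = 50.1500; S(2,2) = 45.3776
  k=3: S(3,0) = 58.2660; S(3,1) = 52.7212; S(3,2) = 47.7042; S(3,3) = 43.1645
  k=4: S(4,0) = 61.2533; S(4,1) = 55.4243; S(4,2) = 50.1500; S(4,3) = 45.3776; S(4,4) = 41.0593
Terminal payoffs V(N, i) = max(K - S_T, 0):
  V(4,0) = 0.000000; V(4,1) = 0.000000; V(4,2) = 0.000000; V(4,3) = 2.312403; V(4,4) = 6.630653
Backward induction: V(k, i) = exp(-r*dt) * [p * V(k+1, i) + (1-p) * V(k+1, i+1)].
  V(3,0) = exp(-r*dt) * [p*0.000000 + (1-p)*0.000000] = 0.000000
  V(3,1) = exp(-r*dt) * [p*0.000000 + (1-p)*0.000000] = 0.000000
  V(3,2) = exp(-r*dt) * [p*0.000000 + (1-p)*2.312403] = 1.116854
  V(3,3) = exp(-r*dt) * [p*2.312403 + (1-p)*6.630653] = 4.391555
  V(2,0) = exp(-r*dt) * [p*0.000000 + (1-p)*0.000000] = 0.000000
  V(2,1) = exp(-r*dt) * [p*0.000000 + (1-p)*1.116854] = 0.539423
  V(2,2) = exp(-r*dt) * [p*1.116854 + (1-p)*4.391555] = 2.695347
  V(1,0) = exp(-r*dt) * [p*0.000000 + (1-p)*0.539423] = 0.260533
  V(1,1) = exp(-r*dt) * [p*0.539423 + (1-p)*2.695347] = 1.579185
  V(0,0) = exp(-r*dt) * [p*0.260533 + (1-p)*1.579185] = 0.896689

Answer: Price = V(0,0) = 0.8967


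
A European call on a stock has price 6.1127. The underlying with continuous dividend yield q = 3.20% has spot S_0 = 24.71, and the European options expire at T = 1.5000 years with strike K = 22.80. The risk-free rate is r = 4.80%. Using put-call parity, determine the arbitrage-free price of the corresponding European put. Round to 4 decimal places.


Put-call parity: C - P = S_0 * exp(-qT) - K * exp(-rT).
S_0 * exp(-qT) = 24.7100 * 0.95313379 = 23.55193588
K * exp(-rT) = 22.8000 * 0.93053090 = 21.21610442
P = C - S*exp(-qT) + K*exp(-rT)
P = 6.1127 - 23.55193588 + 21.21610442 = 3.7769

Answer: Put price = 3.7769


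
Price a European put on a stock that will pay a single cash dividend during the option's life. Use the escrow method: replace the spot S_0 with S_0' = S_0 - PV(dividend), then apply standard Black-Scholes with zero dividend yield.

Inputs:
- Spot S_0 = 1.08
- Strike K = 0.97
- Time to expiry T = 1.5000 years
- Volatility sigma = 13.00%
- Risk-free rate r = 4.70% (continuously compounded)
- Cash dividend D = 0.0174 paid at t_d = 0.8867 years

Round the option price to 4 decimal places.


Answer: Price = 0.0125

Derivation:
PV(D) = D * exp(-r * t_d) = 0.0174 * 0.95918156 = 0.01668976
S_0' = S_0 - PV(D) = 1.0800 - 0.01668976 = 1.06331024
d1 = (ln(S_0'/K) + (r + sigma^2/2)*T) / (sigma*sqrt(T)) = 1.09926265
d2 = d1 - sigma*sqrt(T) = 0.94004582
exp(-rT) = 0.93192774
N(-d1) = 0.13582676; N(-d2) = 0.17359703
P = K * exp(-rT) * N(-d2) - S_0' * N(-d1) = 0.9700 * 0.93192774 * 0.17359703 - 1.06331024 * 0.13582676 = 0.0125


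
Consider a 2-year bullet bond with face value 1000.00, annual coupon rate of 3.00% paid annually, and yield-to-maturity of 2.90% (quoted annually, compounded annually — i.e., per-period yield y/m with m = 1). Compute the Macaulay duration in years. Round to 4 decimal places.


Answer: Macaulay duration = 1.9709 years

Derivation:
Coupon per period c = face * coupon_rate / m = 30.000000
Periods per year m = 1; per-period yield y/m = 0.029000
Number of cashflows N = 2
Cashflows (t years, CF_t, discount factor 1/(1+y/m)^(m*t), PV):
  t = 1.0000: CF_t = 30.000000, DF = 0.971817, PV = 29.154519
  t = 2.0000: CF_t = 1030.000000, DF = 0.944429, PV = 972.761727
Price P = sum_t PV_t = 1001.916246
Macaulay numerator sum_t t * PV_t:
  t * PV_t at t = 1.0000: 29.154519
  t * PV_t at t = 2.0000: 1945.523454
Macaulay duration D = (sum_t t * PV_t) / P = 1974.677973 / 1001.916246 = 1.970901


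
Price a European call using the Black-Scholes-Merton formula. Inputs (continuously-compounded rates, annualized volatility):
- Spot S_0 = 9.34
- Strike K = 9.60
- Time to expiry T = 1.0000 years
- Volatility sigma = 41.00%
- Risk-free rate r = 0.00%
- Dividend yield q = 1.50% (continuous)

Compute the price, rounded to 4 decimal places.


d1 = (ln(S/K) + (r - q + 0.5*sigma^2) * T) / (sigma * sqrt(T)) = 0.10144672
d2 = d1 - sigma * sqrt(T) = -0.30855328
exp(-rT) = 1.00000000; exp(-qT) = 0.98511194
C = S_0 * exp(-qT) * N(d1) - K * exp(-rT) * N(d2)
N(d1) = 0.54040207; N(d2) = 0.37883068
C = 9.3400 * 0.98511194 * 0.54040207 - 9.6000 * 1.00000000 * 0.37883068 = 1.3354

Answer: Price = 1.3354


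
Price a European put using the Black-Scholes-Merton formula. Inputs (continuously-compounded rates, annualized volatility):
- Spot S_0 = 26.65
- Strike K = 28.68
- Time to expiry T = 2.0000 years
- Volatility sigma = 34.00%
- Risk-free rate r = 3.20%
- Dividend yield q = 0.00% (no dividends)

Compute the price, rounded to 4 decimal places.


Answer: Price = 5.2142

Derivation:
d1 = (ln(S/K) + (r - q + 0.5*sigma^2) * T) / (sigma * sqrt(T)) = 0.22084429
d2 = d1 - sigma * sqrt(T) = -0.25998832
exp(-rT) = 0.93800500; exp(-qT) = 1.00000000
P = K * exp(-rT) * N(-d2) - S_0 * exp(-qT) * N(-d1)
N(-d1) = 0.41260684; N(-d2) = 0.60256361
P = 28.6800 * 0.93800500 * 0.60256361 - 26.6500 * 1.00000000 * 0.41260684 = 5.2142


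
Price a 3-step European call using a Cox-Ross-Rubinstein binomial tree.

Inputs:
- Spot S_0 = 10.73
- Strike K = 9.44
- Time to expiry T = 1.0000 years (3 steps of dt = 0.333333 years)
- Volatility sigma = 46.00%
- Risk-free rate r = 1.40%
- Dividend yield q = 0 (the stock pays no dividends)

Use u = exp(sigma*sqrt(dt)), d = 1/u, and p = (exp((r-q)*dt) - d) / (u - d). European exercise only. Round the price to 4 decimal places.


Answer: Price = V(0,0) = 2.7002

Derivation:
dt = T/N = 0.333333
u = exp(sigma*sqrt(dt)) = 1.304189; d = 1/u = 0.766760
p = (exp((r-q)*dt) - d) / (u - d) = 0.442696
Discount per step: exp(-r*dt) = 0.995344
Stock lattice S(k, i) with i counting down-moves:
  k=0: S(0,0) = 10.7300
  k=1: S(1,0) = 13.9939; S(1,1) = 8.2273
  k=2: S(2,0) = 18.2507; S(2,1) = 10.7300; S(2,2) = 6.3084
  k=3: S(3,0) = 23.8024; S(3,1) = 13.9939; S(3,2) = 8.2273; S(3,3) = 4.8370
Terminal payoffs V(N, i) = max(S_T - K, 0):
  V(3,0) = 14.362412; V(3,1) = 4.553944; V(3,2) = 0.000000; V(3,3) = 0.000000
Backward induction: V(k, i) = exp(-r*dt) * [p * V(k+1, i) + (1-p) * V(k+1, i+1)].
  V(2,0) = exp(-r*dt) * [p*14.362412 + (1-p)*4.553944] = 8.854694
  V(2,1) = exp(-r*dt) * [p*4.553944 + (1-p)*0.000000] = 2.006626
  V(2,2) = exp(-r*dt) * [p*0.000000 + (1-p)*0.000000] = 0.000000
  V(1,0) = exp(-r*dt) * [p*8.854694 + (1-p)*2.006626] = 5.014780
  V(1,1) = exp(-r*dt) * [p*2.006626 + (1-p)*0.000000] = 0.884189
  V(0,0) = exp(-r*dt) * [p*5.014780 + (1-p)*0.884189] = 2.700155


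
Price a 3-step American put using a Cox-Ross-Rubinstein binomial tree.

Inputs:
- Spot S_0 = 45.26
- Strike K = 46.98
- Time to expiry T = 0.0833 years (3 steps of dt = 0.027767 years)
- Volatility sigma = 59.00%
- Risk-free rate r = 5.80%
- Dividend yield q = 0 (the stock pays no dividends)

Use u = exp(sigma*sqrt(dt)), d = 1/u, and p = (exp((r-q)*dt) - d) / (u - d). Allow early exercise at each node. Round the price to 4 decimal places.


dt = T/N = 0.027767
u = exp(sigma*sqrt(dt)) = 1.103309; d = 1/u = 0.906365
p = (exp((r-q)*dt) - d) / (u - d) = 0.483625
Discount per step: exp(-r*dt) = 0.998391
Stock lattice S(k, i) with i counting down-moves:
  k=0: S(0,0) = 45.2600
  k=1: S(1,0) = 49.9358; S(1,1) = 41.0221
  k=2: S(2,0) = 55.0946; S(2,1) = 45.2600; S(2,2) = 37.1809
  k=3: S(3,0) = 60.7863; S(3,1) = 49.9358; S(3,2) = 41.0221; S(3,3) = 33.6995
Terminal payoffs V(N, i) = max(K - S_T, 0):
  V(3,0) = 0.000000; V(3,1) = 0.000000; V(3,2) = 5.957940; V(3,3) = 13.280512
Backward induction: V(k, i) = exp(-r*dt) * [p * V(k+1, i) + (1-p) * V(k+1, i+1)]; then take max(V_cont, immediate exercise) for American.
  V(2,0) = exp(-r*dt) * [p*0.000000 + (1-p)*0.000000] = 0.000000; exercise = 0.000000; V(2,0) = max -> 0.000000
  V(2,1) = exp(-r*dt) * [p*0.000000 + (1-p)*5.957940] = 3.071579; exercise = 1.720000; V(2,1) = max -> 3.071579
  V(2,2) = exp(-r*dt) * [p*5.957940 + (1-p)*13.280512] = 9.723459; exercise = 9.799058; V(2,2) = max -> 9.799058
  V(1,0) = exp(-r*dt) * [p*0.000000 + (1-p)*3.071579] = 1.583534; exercise = 0.000000; V(1,0) = max -> 1.583534
  V(1,1) = exp(-r*dt) * [p*3.071579 + (1-p)*9.799058] = 6.534947; exercise = 5.957940; V(1,1) = max -> 6.534947
  V(0,0) = exp(-r*dt) * [p*1.583534 + (1-p)*6.534947] = 4.133656; exercise = 1.720000; V(0,0) = max -> 4.133656

Answer: Price = V(0,0) = 4.1337


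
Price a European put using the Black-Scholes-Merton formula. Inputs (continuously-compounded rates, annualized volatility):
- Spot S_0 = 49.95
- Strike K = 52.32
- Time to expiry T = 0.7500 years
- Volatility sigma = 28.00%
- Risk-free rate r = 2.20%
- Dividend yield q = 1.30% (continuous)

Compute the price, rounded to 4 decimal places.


d1 = (ln(S/K) + (r - q + 0.5*sigma^2) * T) / (sigma * sqrt(T)) = -0.04208967
d2 = d1 - sigma * sqrt(T) = -0.28457678
exp(-rT) = 0.98363538; exp(-qT) = 0.99029738
P = K * exp(-rT) * N(-d2) - S_0 * exp(-qT) * N(-d1)
N(-d1) = 0.51678639; N(-d2) = 0.61201580
P = 52.3200 * 0.98363538 * 0.61201580 - 49.9500 * 0.99029738 * 0.51678639 = 5.9336

Answer: Price = 5.9336


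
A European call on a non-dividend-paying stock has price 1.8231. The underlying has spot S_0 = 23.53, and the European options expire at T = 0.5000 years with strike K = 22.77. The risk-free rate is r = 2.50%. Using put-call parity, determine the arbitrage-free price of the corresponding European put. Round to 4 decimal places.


Put-call parity: C - P = S_0 * exp(-qT) - K * exp(-rT).
S_0 * exp(-qT) = 23.5300 * 1.00000000 = 23.53000000
K * exp(-rT) = 22.7700 * 0.98757780 = 22.48714652
P = C - S*exp(-qT) + K*exp(-rT)
P = 1.8231 - 23.53000000 + 22.48714652 = 0.7802

Answer: Put price = 0.7802


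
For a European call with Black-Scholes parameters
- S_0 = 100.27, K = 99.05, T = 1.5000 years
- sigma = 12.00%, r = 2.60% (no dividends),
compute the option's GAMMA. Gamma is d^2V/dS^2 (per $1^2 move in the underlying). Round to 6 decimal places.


Answer: Gamma = 0.024764

Derivation:
d1 = 0.4221408055; d2 = 0.2751714210
phi(d1) = 0.3649335623; exp(-qT) = 1.0000000000; exp(-rT) = 0.9617507091
Gamma = exp(-qT) * phi(d1) / (S * sigma * sqrt(T)) = 1.0000000000 * 0.3649335623 / (100.2700 * 0.1200 * 1.2247448714) = 0.024764


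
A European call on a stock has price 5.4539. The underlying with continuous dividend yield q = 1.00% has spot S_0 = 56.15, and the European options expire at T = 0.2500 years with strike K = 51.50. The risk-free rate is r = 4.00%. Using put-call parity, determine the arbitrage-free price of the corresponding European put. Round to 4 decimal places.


Put-call parity: C - P = S_0 * exp(-qT) - K * exp(-rT).
S_0 * exp(-qT) = 56.1500 * 0.99750312 = 56.00980032
K * exp(-rT) = 51.5000 * 0.99004983 = 50.98756644
P = C - S*exp(-qT) + K*exp(-rT)
P = 5.4539 - 56.00980032 + 50.98756644 = 0.4317

Answer: Put price = 0.4317


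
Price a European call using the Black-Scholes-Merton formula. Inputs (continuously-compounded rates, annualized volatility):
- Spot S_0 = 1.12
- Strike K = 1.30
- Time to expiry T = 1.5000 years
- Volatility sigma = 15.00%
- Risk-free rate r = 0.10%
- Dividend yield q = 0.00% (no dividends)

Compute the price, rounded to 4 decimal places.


d1 = (ln(S/K) + (r - q + 0.5*sigma^2) * T) / (sigma * sqrt(T)) = -0.71122611
d2 = d1 - sigma * sqrt(T) = -0.89493784
exp(-rT) = 0.99850112; exp(-qT) = 1.00000000
C = S_0 * exp(-qT) * N(d1) - K * exp(-rT) * N(d2)
N(d1) = 0.23847207; N(d2) = 0.18541016
C = 1.1200 * 1.00000000 * 0.23847207 - 1.3000 * 0.99850112 * 0.18541016 = 0.0264

Answer: Price = 0.0264


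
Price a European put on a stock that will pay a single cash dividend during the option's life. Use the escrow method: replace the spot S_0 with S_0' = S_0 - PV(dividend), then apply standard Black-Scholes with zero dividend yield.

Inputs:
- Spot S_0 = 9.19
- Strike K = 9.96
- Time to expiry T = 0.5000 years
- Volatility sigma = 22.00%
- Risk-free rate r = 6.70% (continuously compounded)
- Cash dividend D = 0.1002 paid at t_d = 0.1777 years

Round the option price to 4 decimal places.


PV(D) = D * exp(-r * t_d) = 0.1002 * 0.98816469 = 0.09901410
S_0' = S_0 - PV(D) = 9.1900 - 0.09901410 = 9.09098590
d1 = (ln(S_0'/K) + (r + sigma^2/2)*T) / (sigma*sqrt(T)) = -0.29373029
d2 = d1 - sigma*sqrt(T) = -0.44929378
exp(-rT) = 0.96705491
N(-d1) = 0.61551800; N(-d2) = 0.67339013
P = K * exp(-rT) * N(-d2) - S_0' * N(-d1) = 9.9600 * 0.96705491 * 0.67339013 - 9.09098590 * 0.61551800 = 0.8903

Answer: Price = 0.8903


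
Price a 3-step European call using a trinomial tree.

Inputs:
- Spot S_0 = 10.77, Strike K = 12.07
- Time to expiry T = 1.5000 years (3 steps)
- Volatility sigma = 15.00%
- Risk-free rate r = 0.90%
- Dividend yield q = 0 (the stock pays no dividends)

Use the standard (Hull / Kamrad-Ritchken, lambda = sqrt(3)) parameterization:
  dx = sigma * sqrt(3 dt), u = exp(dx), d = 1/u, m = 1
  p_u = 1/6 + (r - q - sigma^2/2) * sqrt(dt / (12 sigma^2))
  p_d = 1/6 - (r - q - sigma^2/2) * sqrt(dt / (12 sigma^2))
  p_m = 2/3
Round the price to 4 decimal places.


Answer: Price = V(0,0) = 0.4119

Derivation:
dt = T/N = 0.500000; dx = sigma*sqrt(3*dt) = 0.183712
u = exp(dx) = 1.201669; d = 1/u = 0.832176
p_u = 0.163605, p_m = 0.666667, p_d = 0.169729
Discount per step: exp(-r*dt) = 0.995510
Stock lattice S(k, j) with j the centered position index:
  k=0: S(0,+0) = 10.7700
  k=1: S(1,-1) = 8.9625; S(1,+0) = 10.7700; S(1,+1) = 12.9420
  k=2: S(2,-2) = 7.4584; S(2,-1) = 8.9625; S(2,+0) = 10.7700; S(2,+1) = 12.9420; S(2,+2) = 15.5520
  k=3: S(3,-3) = 6.2067; S(3,-2) = 7.4584; S(3,-1) = 8.9625; S(3,+0) = 10.7700; S(3,+1) = 12.9420; S(3,+2) = 15.5520; S(3,+3) = 18.6883
Terminal payoffs V(N, j) = max(S_T - K, 0):
  V(3,-3) = 0.000000; V(3,-2) = 0.000000; V(3,-1) = 0.000000; V(3,+0) = 0.000000; V(3,+1) = 0.871979; V(3,+2) = 3.481980; V(3,+3) = 6.618338
Backward induction: V(k, j) = exp(-r*dt) * [p_u * V(k+1, j+1) + p_m * V(k+1, j) + p_d * V(k+1, j-1)]
  V(2,-2) = exp(-r*dt) * [p_u*0.000000 + p_m*0.000000 + p_d*0.000000] = 0.000000
  V(2,-1) = exp(-r*dt) * [p_u*0.000000 + p_m*0.000000 + p_d*0.000000] = 0.000000
  V(2,+0) = exp(-r*dt) * [p_u*0.871979 + p_m*0.000000 + p_d*0.000000] = 0.142019
  V(2,+1) = exp(-r*dt) * [p_u*3.481980 + p_m*0.871979 + p_d*0.000000] = 1.145820
  V(2,+2) = exp(-r*dt) * [p_u*6.618338 + p_m*3.481980 + p_d*0.871979] = 3.536163
  V(1,-1) = exp(-r*dt) * [p_u*0.142019 + p_m*0.000000 + p_d*0.000000] = 0.023131
  V(1,+0) = exp(-r*dt) * [p_u*1.145820 + p_m*0.142019 + p_d*0.000000] = 0.280875
  V(1,+1) = exp(-r*dt) * [p_u*3.536163 + p_m*1.145820 + p_d*0.142019] = 1.360383
  V(0,+0) = exp(-r*dt) * [p_u*1.360383 + p_m*0.280875 + p_d*0.023131] = 0.411883


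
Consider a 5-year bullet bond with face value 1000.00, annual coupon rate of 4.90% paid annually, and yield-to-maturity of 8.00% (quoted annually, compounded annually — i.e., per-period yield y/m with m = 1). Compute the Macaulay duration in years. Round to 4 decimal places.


Answer: Macaulay duration = 4.5192 years

Derivation:
Coupon per period c = face * coupon_rate / m = 49.000000
Periods per year m = 1; per-period yield y/m = 0.080000
Number of cashflows N = 5
Cashflows (t years, CF_t, discount factor 1/(1+y/m)^(m*t), PV):
  t = 1.0000: CF_t = 49.000000, DF = 0.925926, PV = 45.370370
  t = 2.0000: CF_t = 49.000000, DF = 0.857339, PV = 42.009602
  t = 3.0000: CF_t = 49.000000, DF = 0.793832, PV = 38.897780
  t = 4.0000: CF_t = 49.000000, DF = 0.735030, PV = 36.016463
  t = 5.0000: CF_t = 1049.000000, DF = 0.680583, PV = 713.931774
Price P = sum_t PV_t = 876.225989
Macaulay numerator sum_t t * PV_t:
  t * PV_t at t = 1.0000: 45.370370
  t * PV_t at t = 2.0000: 84.019204
  t * PV_t at t = 3.0000: 116.693339
  t * PV_t at t = 4.0000: 144.065851
  t * PV_t at t = 5.0000: 3569.658868
Macaulay duration D = (sum_t t * PV_t) / P = 3959.807634 / 876.225989 = 4.519163


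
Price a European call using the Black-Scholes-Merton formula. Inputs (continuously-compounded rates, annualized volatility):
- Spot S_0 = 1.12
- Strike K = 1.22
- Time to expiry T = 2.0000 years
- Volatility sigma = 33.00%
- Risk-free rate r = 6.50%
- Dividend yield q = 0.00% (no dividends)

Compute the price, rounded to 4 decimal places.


d1 = (ln(S/K) + (r - q + 0.5*sigma^2) * T) / (sigma * sqrt(T)) = 0.32865000
d2 = d1 - sigma * sqrt(T) = -0.13804047
exp(-rT) = 0.87809543; exp(-qT) = 1.00000000
C = S_0 * exp(-qT) * N(d1) - K * exp(-rT) * N(d2)
N(d1) = 0.62878988; N(d2) = 0.44510422
C = 1.1200 * 1.00000000 * 0.62878988 - 1.2200 * 0.87809543 * 0.44510422 = 0.2274

Answer: Price = 0.2274


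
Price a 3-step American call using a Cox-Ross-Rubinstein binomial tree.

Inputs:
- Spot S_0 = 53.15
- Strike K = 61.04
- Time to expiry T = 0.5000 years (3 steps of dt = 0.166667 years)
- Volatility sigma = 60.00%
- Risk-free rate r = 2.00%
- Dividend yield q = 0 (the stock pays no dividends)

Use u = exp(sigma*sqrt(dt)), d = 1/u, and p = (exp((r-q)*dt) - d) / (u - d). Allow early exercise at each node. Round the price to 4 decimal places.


Answer: Price = V(0,0) = 6.6124

Derivation:
dt = T/N = 0.166667
u = exp(sigma*sqrt(dt)) = 1.277556; d = 1/u = 0.782744
p = (exp((r-q)*dt) - d) / (u - d) = 0.445815
Discount per step: exp(-r*dt) = 0.996672
Stock lattice S(k, i) with i counting down-moves:
  k=0: S(0,0) = 53.1500
  k=1: S(1,0) = 67.9021; S(1,1) = 41.6029
  k=2: S(2,0) = 86.7488; S(2,1) = 53.1500; S(2,2) = 32.5644
  k=3: S(3,0) = 110.8264; S(3,1) = 67.9021; S(3,2) = 41.6029; S(3,3) = 25.4896
Terminal payoffs V(N, i) = max(S_T - K, 0):
  V(3,0) = 49.786402; V(3,1) = 6.862108; V(3,2) = 0.000000; V(3,3) = 0.000000
Backward induction: V(k, i) = exp(-r*dt) * [p * V(k+1, i) + (1-p) * V(k+1, i+1)]; then take max(V_cont, immediate exercise) for American.
  V(2,0) = exp(-r*dt) * [p*49.786402 + (1-p)*6.862108] = 25.911882; exercise = 25.708754; V(2,0) = max -> 25.911882
  V(2,1) = exp(-r*dt) * [p*6.862108 + (1-p)*0.000000] = 3.049050; exercise = 0.000000; V(2,1) = max -> 3.049050
  V(2,2) = exp(-r*dt) * [p*0.000000 + (1-p)*0.000000] = 0.000000; exercise = 0.000000; V(2,2) = max -> 0.000000
  V(1,0) = exp(-r*dt) * [p*25.911882 + (1-p)*3.049050] = 13.197576; exercise = 6.862108; V(1,0) = max -> 13.197576
  V(1,1) = exp(-r*dt) * [p*3.049050 + (1-p)*0.000000] = 1.354788; exercise = 0.000000; V(1,1) = max -> 1.354788
  V(0,0) = exp(-r*dt) * [p*13.197576 + (1-p)*1.354788] = 6.612402; exercise = 0.000000; V(0,0) = max -> 6.612402


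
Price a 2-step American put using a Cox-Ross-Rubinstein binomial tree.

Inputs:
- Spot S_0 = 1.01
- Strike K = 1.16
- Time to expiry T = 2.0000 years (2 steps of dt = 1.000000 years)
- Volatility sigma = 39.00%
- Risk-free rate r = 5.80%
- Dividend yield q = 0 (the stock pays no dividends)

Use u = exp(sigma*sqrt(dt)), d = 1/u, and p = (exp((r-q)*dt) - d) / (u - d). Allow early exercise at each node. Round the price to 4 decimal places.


Answer: Price = V(0,0) = 0.2677

Derivation:
dt = T/N = 1.000000
u = exp(sigma*sqrt(dt)) = 1.476981; d = 1/u = 0.677057
p = (exp((r-q)*dt) - d) / (u - d) = 0.478368
Discount per step: exp(-r*dt) = 0.943650
Stock lattice S(k, i) with i counting down-moves:
  k=0: S(0,0) = 1.0100
  k=1: S(1,0) = 1.4918; S(1,1) = 0.6838
  k=2: S(2,0) = 2.2033; S(2,1) = 1.0100; S(2,2) = 0.4630
Terminal payoffs V(N, i) = max(K - S_T, 0):
  V(2,0) = 0.000000; V(2,1) = 0.150000; V(2,2) = 0.697010
Backward induction: V(k, i) = exp(-r*dt) * [p * V(k+1, i) + (1-p) * V(k+1, i+1)]; then take max(V_cont, immediate exercise) for American.
  V(1,0) = exp(-r*dt) * [p*0.000000 + (1-p)*0.150000] = 0.073836; exercise = 0.000000; V(1,0) = max -> 0.073836
  V(1,1) = exp(-r*dt) * [p*0.150000 + (1-p)*0.697010] = 0.410806; exercise = 0.476173; V(1,1) = max -> 0.476173
  V(0,0) = exp(-r*dt) * [p*0.073836 + (1-p)*0.476173] = 0.267720; exercise = 0.150000; V(0,0) = max -> 0.267720


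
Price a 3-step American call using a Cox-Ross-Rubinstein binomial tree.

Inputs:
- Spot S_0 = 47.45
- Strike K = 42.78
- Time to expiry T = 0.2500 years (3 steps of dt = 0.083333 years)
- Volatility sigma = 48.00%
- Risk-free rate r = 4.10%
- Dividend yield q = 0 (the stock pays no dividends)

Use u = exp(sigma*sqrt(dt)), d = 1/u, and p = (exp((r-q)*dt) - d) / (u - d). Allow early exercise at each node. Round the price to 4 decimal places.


dt = T/N = 0.083333
u = exp(sigma*sqrt(dt)) = 1.148623; d = 1/u = 0.870607
p = (exp((r-q)*dt) - d) / (u - d) = 0.477725
Discount per step: exp(-r*dt) = 0.996589
Stock lattice S(k, i) with i counting down-moves:
  k=0: S(0,0) = 47.4500
  k=1: S(1,0) = 54.5022; S(1,1) = 41.3103
  k=2: S(2,0) = 62.6025; S(2,1) = 47.4500; S(2,2) = 35.9651
  k=3: S(3,0) = 71.9066; S(3,1) = 54.5022; S(3,2) = 41.3103; S(3,3) = 31.3115
Terminal payoffs V(N, i) = max(S_T - K, 0):
  V(3,0) = 29.126648; V(3,1) = 11.722174; V(3,2) = 0.000000; V(3,3) = 0.000000
Backward induction: V(k, i) = exp(-r*dt) * [p * V(k+1, i) + (1-p) * V(k+1, i+1)]; then take max(V_cont, immediate exercise) for American.
  V(2,0) = exp(-r*dt) * [p*29.126648 + (1-p)*11.722174] = 19.968381; exercise = 19.822465; V(2,0) = max -> 19.968381
  V(2,1) = exp(-r*dt) * [p*11.722174 + (1-p)*0.000000] = 5.580873; exercise = 4.670000; V(2,1) = max -> 5.580873
  V(2,2) = exp(-r*dt) * [p*0.000000 + (1-p)*0.000000] = 0.000000; exercise = 0.000000; V(2,2) = max -> 0.000000
  V(1,0) = exp(-r*dt) * [p*19.968381 + (1-p)*5.580873] = 12.411663; exercise = 11.722174; V(1,0) = max -> 12.411663
  V(1,1) = exp(-r*dt) * [p*5.580873 + (1-p)*0.000000] = 2.657027; exercise = 0.000000; V(1,1) = max -> 2.657027
  V(0,0) = exp(-r*dt) * [p*12.411663 + (1-p)*2.657027] = 7.292101; exercise = 4.670000; V(0,0) = max -> 7.292101

Answer: Price = V(0,0) = 7.2921


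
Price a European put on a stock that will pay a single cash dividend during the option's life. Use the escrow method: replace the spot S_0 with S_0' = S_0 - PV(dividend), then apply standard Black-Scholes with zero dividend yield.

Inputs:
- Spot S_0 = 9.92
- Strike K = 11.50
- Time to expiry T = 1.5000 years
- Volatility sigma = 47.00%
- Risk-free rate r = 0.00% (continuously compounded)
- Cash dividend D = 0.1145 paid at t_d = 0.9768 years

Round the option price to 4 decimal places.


PV(D) = D * exp(-r * t_d) = 0.1145 * 1.00000000 = 0.11450000
S_0' = S_0 - PV(D) = 9.9200 - 0.11450000 = 9.80550000
d1 = (ln(S_0'/K) + (r + sigma^2/2)*T) / (sigma*sqrt(T)) = 0.01089487
d2 = d1 - sigma*sqrt(T) = -0.56473522
exp(-rT) = 1.00000000
N(-d1) = 0.49565366; N(-d2) = 0.71387306
P = K * exp(-rT) * N(-d2) - S_0' * N(-d1) = 11.5000 * 1.00000000 * 0.71387306 - 9.80550000 * 0.49565366 = 3.3494

Answer: Price = 3.3494


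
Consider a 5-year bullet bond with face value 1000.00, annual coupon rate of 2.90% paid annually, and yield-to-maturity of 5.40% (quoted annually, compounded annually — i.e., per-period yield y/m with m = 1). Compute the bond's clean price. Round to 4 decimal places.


Coupon per period c = face * coupon_rate / m = 29.000000
Periods per year m = 1; per-period yield y/m = 0.054000
Number of cashflows N = 5
Cashflows (t years, CF_t, discount factor 1/(1+y/m)^(m*t), PV):
  t = 1.0000: CF_t = 29.000000, DF = 0.948767, PV = 27.514231
  t = 2.0000: CF_t = 29.000000, DF = 0.900158, PV = 26.104584
  t = 3.0000: CF_t = 29.000000, DF = 0.854040, PV = 24.767157
  t = 4.0000: CF_t = 29.000000, DF = 0.810285, PV = 23.498252
  t = 5.0000: CF_t = 1029.000000, DF = 0.768771, PV = 791.065274
Price P = sum_t PV_t = 892.949499

Answer: Price = 892.9495


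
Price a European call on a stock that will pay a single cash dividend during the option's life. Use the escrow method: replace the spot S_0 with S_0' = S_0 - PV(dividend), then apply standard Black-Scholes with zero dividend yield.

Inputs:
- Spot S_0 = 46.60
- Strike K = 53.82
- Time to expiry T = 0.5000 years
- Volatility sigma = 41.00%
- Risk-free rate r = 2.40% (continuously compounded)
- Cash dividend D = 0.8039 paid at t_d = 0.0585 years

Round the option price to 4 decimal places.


PV(D) = D * exp(-r * t_d) = 0.8039 * 0.99859699 = 0.80277212
S_0' = S_0 - PV(D) = 46.6000 - 0.80277212 = 45.79722788
d1 = (ln(S_0'/K) + (r + sigma^2/2)*T) / (sigma*sqrt(T)) = -0.37044318
d2 = d1 - sigma*sqrt(T) = -0.66035696
exp(-rT) = 0.98807171
N(d1) = 0.35552615; N(d2) = 0.25451239
C = S_0' * N(d1) - K * exp(-rT) * N(d2) = 45.79722788 * 0.35552615 - 53.8200 * 0.98807171 * 0.25451239 = 2.7476

Answer: Price = 2.7476


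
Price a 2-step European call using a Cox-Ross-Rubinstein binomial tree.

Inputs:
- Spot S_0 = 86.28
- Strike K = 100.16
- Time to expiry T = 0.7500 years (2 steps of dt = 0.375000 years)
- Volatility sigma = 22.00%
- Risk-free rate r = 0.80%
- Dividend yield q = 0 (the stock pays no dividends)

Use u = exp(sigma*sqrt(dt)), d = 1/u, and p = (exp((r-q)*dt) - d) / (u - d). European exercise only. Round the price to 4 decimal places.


dt = T/N = 0.375000
u = exp(sigma*sqrt(dt)) = 1.144219; d = 1/u = 0.873959
p = (exp((r-q)*dt) - d) / (u - d) = 0.477487
Discount per step: exp(-r*dt) = 0.997004
Stock lattice S(k, i) with i counting down-moves:
  k=0: S(0,0) = 86.2800
  k=1: S(1,0) = 98.7232; S(1,1) = 75.4052
  k=2: S(2,0) = 112.9609; S(2,1) = 86.2800; S(2,2) = 65.9010
Terminal payoffs V(N, i) = max(S_T - K, 0):
  V(2,0) = 12.800895; V(2,1) = 0.000000; V(2,2) = 0.000000
Backward induction: V(k, i) = exp(-r*dt) * [p * V(k+1, i) + (1-p) * V(k+1, i+1)].
  V(1,0) = exp(-r*dt) * [p*12.800895 + (1-p)*0.000000] = 6.093957
  V(1,1) = exp(-r*dt) * [p*0.000000 + (1-p)*0.000000] = 0.000000
  V(0,0) = exp(-r*dt) * [p*6.093957 + (1-p)*0.000000] = 2.901072

Answer: Price = V(0,0) = 2.9011


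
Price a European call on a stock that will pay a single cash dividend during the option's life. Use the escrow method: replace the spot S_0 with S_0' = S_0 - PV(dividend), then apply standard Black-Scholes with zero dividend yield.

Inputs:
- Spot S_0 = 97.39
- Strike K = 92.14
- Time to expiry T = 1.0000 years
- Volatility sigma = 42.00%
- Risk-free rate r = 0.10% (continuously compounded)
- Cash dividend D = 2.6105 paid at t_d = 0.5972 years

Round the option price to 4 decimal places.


PV(D) = D * exp(-r * t_d) = 2.6105 * 0.99940298 = 2.60894147
S_0' = S_0 - PV(D) = 97.3900 - 2.60894147 = 94.78105853
d1 = (ln(S_0'/K) + (r + sigma^2/2)*T) / (sigma*sqrt(T)) = 0.27966768
d2 = d1 - sigma*sqrt(T) = -0.14033232
exp(-rT) = 0.99900050
N(d1) = 0.61013376; N(d2) = 0.44419871
C = S_0' * N(d1) - K * exp(-rT) * N(d2) = 94.78105853 * 0.61013376 - 92.1400 * 0.99900050 * 0.44419871 = 16.9416

Answer: Price = 16.9416


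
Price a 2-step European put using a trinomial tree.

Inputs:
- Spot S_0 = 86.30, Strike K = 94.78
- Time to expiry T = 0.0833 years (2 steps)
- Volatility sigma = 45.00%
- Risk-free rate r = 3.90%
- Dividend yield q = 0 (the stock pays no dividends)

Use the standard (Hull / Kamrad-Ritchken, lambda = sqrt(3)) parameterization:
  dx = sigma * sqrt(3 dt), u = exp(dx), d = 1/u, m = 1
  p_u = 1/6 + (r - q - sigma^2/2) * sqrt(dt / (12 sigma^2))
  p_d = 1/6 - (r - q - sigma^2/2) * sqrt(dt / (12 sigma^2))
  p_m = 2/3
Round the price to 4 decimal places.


Answer: Price = V(0,0) = 10.1186

Derivation:
dt = T/N = 0.041650; dx = sigma*sqrt(3*dt) = 0.159067
u = exp(dx) = 1.172417; d = 1/u = 0.852939
p_u = 0.158517, p_m = 0.666667, p_d = 0.174816
Discount per step: exp(-r*dt) = 0.998377
Stock lattice S(k, j) with j the centered position index:
  k=0: S(0,+0) = 86.3000
  k=1: S(1,-1) = 73.6086; S(1,+0) = 86.3000; S(1,+1) = 101.1796
  k=2: S(2,-2) = 62.7837; S(2,-1) = 73.6086; S(2,+0) = 86.3000; S(2,+1) = 101.1796; S(2,+2) = 118.6246
Terminal payoffs V(N, j) = max(K - S_T, 0):
  V(2,-2) = 31.996318; V(2,-1) = 21.171361; V(2,+0) = 8.480000; V(2,+1) = 0.000000; V(2,+2) = 0.000000
Backward induction: V(k, j) = exp(-r*dt) * [p_u * V(k+1, j+1) + p_m * V(k+1, j) + p_d * V(k+1, j-1)]
  V(1,-1) = exp(-r*dt) * [p_u*8.480000 + p_m*21.171361 + p_d*31.996318] = 21.017778
  V(1,+0) = exp(-r*dt) * [p_u*0.000000 + p_m*8.480000 + p_d*21.171361] = 9.339252
  V(1,+1) = exp(-r*dt) * [p_u*0.000000 + p_m*0.000000 + p_d*8.480000] = 1.480037
  V(0,+0) = exp(-r*dt) * [p_u*1.480037 + p_m*9.339252 + p_d*21.017778] = 10.118582
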